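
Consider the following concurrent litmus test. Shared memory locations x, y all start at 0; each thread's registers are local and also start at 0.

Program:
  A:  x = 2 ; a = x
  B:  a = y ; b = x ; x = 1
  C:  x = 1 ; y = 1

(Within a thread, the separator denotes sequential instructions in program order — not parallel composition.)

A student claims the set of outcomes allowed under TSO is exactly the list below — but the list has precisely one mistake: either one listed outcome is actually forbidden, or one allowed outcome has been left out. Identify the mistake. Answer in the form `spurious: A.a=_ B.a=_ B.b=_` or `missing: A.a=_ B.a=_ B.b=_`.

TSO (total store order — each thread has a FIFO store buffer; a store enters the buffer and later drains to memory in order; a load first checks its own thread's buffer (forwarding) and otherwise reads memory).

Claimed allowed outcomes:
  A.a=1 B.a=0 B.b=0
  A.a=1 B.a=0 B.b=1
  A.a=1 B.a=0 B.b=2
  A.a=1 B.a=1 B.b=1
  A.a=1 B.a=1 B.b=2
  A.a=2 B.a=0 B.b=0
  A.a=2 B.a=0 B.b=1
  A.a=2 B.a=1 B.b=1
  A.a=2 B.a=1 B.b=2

missing: A.a=2 B.a=0 B.b=2

outcome vector order: (A.a,B.a,B.b)
TSO: 10 outcomes — {<1 0 0> <1 0 1> <1 0 2> <1 1 1> <1 1 2> <2 0 0> <2 0 1> <2 0 2> <2 1 1> <2 1 2>}
TSO∖claimed = {<2 0 2>}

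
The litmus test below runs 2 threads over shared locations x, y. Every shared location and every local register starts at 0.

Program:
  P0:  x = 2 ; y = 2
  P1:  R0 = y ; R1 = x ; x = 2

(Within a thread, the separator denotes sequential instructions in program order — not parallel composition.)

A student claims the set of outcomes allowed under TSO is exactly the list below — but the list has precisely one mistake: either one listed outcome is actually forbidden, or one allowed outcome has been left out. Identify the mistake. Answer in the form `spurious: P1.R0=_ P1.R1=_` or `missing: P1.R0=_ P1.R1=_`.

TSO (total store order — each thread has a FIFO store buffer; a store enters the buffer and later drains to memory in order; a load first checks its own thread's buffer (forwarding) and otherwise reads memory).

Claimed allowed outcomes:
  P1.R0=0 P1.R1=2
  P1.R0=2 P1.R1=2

missing: P1.R0=0 P1.R1=0

outcome vector order: (P1.R0,P1.R1)
under TSO → (0,0); (0,2); (2,2)
TSO∖claimed = {(0,0)}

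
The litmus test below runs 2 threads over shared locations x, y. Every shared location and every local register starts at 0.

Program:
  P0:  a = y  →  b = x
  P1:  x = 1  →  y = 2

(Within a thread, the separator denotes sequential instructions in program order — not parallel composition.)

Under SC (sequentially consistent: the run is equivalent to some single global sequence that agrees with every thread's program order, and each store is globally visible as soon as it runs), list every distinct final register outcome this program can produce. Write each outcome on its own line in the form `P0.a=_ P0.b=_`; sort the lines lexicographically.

P0.a=0 P0.b=0
P0.a=0 P0.b=1
P0.a=2 P0.b=1

outcome vector order: (P0.a,P0.b)
|SC outcomes| = 3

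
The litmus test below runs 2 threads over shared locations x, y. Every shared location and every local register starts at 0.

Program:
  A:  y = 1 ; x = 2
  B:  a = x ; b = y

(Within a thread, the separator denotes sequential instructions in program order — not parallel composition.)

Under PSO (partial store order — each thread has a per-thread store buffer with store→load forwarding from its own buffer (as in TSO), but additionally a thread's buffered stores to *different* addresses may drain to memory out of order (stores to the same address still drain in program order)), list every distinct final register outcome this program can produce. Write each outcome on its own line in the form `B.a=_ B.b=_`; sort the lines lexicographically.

B.a=0 B.b=0
B.a=0 B.b=1
B.a=2 B.b=0
B.a=2 B.b=1

outcome vector order: (B.a,B.b)
|PSO outcomes| = 4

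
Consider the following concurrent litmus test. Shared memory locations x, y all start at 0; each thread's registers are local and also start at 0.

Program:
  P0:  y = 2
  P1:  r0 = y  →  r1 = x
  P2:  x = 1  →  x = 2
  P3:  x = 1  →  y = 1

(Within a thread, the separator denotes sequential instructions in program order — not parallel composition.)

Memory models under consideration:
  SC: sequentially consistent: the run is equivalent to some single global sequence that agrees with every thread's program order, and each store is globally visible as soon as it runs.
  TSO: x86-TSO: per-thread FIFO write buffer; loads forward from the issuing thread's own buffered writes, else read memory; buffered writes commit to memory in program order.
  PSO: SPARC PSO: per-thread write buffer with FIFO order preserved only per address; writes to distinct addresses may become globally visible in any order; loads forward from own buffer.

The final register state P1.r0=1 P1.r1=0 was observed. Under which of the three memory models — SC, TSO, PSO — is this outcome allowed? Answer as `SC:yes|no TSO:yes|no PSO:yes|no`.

outcome vector order: (P1.r0,P1.r1)
under SC → <0 0> <0 1> <0 2> <1 1> <1 2> <2 0> <2 1> <2 2>
under TSO → <0 0> <0 1> <0 2> <1 1> <1 2> <2 0> <2 1> <2 2>
under PSO → <0 0> <0 1> <0 2> <1 0> <1 1> <1 2> <2 0> <2 1> <2 2>
target <1 0> ∈ {PSO}

SC:no TSO:no PSO:yes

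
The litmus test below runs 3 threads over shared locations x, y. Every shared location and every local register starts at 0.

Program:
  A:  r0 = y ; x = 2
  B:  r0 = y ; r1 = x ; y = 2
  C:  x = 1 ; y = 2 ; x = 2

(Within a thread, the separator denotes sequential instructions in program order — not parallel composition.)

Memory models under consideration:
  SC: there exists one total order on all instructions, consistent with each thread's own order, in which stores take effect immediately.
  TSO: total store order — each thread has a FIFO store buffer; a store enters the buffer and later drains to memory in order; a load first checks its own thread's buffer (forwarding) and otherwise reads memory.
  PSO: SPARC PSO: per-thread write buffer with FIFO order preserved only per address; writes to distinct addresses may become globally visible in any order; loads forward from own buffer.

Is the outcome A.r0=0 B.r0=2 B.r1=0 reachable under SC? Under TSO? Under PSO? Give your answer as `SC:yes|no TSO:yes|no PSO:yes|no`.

outcome vector order: (A.r0,B.r0,B.r1)
under SC → <0 0 0>; <0 0 1>; <0 0 2>; <0 2 1>; <0 2 2>; <2 0 0>; <2 0 1>; <2 0 2>; <2 2 1>; <2 2 2>
under TSO → <0 0 0>; <0 0 1>; <0 0 2>; <0 2 1>; <0 2 2>; <2 0 0>; <2 0 1>; <2 0 2>; <2 2 1>; <2 2 2>
under PSO → <0 0 0>; <0 0 1>; <0 0 2>; <0 2 0>; <0 2 1>; <0 2 2>; <2 0 0>; <2 0 1>; <2 0 2>; <2 2 0>; <2 2 1>; <2 2 2>
target <0 2 0> ∈ {PSO}

SC:no TSO:no PSO:yes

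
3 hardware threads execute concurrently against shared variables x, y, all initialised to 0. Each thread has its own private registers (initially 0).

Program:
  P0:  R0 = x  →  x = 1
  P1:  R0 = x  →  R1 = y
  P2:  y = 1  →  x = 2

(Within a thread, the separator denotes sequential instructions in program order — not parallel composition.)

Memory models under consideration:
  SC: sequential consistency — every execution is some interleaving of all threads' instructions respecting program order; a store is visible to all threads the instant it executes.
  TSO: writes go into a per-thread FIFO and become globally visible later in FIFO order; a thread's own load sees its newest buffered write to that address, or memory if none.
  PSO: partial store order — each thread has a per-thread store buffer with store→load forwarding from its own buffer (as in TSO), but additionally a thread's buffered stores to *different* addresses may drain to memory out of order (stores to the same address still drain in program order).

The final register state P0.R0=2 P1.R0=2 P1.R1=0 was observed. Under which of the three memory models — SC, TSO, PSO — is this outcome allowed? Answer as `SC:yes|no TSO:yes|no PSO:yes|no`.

outcome vector order: (P0.R0,P1.R0,P1.R1)
under SC → <0 0 0> <0 0 1> <0 1 0> <0 1 1> <0 2 1> <2 0 0> <2 0 1> <2 1 1> <2 2 1>
under TSO → <0 0 0> <0 0 1> <0 1 0> <0 1 1> <0 2 1> <2 0 0> <2 0 1> <2 1 1> <2 2 1>
under PSO → <0 0 0> <0 0 1> <0 1 0> <0 1 1> <0 2 0> <0 2 1> <2 0 0> <2 0 1> <2 1 0> <2 1 1> <2 2 0> <2 2 1>
target <2 2 0> ∈ {PSO}

SC:no TSO:no PSO:yes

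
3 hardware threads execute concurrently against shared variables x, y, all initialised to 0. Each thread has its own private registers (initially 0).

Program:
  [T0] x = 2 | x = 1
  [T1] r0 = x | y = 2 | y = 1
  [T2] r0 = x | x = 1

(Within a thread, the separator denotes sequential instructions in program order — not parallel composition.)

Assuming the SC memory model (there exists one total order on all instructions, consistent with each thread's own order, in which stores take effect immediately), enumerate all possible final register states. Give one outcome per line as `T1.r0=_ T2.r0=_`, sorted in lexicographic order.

T1.r0=0 T2.r0=0
T1.r0=0 T2.r0=1
T1.r0=0 T2.r0=2
T1.r0=1 T2.r0=0
T1.r0=1 T2.r0=1
T1.r0=1 T2.r0=2
T1.r0=2 T2.r0=0
T1.r0=2 T2.r0=1
T1.r0=2 T2.r0=2

outcome vector order: (T1.r0,T2.r0)
|SC outcomes| = 9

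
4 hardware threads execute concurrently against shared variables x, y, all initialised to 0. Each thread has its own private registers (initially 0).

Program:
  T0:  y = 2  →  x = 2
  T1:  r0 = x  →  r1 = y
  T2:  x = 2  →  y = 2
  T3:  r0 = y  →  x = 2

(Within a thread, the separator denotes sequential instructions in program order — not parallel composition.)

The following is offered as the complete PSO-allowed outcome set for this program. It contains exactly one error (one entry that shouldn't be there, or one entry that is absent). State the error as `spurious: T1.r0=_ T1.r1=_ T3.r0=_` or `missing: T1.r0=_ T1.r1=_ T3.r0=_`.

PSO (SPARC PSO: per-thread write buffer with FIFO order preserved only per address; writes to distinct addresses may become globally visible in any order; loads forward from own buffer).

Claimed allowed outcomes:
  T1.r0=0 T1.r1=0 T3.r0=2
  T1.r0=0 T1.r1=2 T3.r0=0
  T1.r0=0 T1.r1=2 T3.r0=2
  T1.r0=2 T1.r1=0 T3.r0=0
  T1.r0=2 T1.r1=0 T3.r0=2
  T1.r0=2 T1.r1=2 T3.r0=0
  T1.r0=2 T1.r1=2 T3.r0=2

outcome vector order: (T1.r0,T1.r1,T3.r0)
PSO: 8 outcomes — {<0 0 0>; <0 0 2>; <0 2 0>; <0 2 2>; <2 0 0>; <2 0 2>; <2 2 0>; <2 2 2>}
PSO∖claimed = {<0 0 0>}

missing: T1.r0=0 T1.r1=0 T3.r0=0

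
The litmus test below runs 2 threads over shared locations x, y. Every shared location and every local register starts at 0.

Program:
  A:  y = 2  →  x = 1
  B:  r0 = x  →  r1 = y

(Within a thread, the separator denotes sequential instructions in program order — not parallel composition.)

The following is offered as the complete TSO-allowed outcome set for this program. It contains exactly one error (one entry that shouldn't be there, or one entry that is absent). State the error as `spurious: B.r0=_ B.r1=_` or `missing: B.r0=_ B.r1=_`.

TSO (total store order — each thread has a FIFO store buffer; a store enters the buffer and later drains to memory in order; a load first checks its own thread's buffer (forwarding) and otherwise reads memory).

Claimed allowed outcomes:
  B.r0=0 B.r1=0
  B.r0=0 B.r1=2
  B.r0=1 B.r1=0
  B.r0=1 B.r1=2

outcome vector order: (B.r0,B.r1)
[TSO] allowed = {0/0, 0/2, 1/2}
claimed∖TSO = {1/0}

spurious: B.r0=1 B.r1=0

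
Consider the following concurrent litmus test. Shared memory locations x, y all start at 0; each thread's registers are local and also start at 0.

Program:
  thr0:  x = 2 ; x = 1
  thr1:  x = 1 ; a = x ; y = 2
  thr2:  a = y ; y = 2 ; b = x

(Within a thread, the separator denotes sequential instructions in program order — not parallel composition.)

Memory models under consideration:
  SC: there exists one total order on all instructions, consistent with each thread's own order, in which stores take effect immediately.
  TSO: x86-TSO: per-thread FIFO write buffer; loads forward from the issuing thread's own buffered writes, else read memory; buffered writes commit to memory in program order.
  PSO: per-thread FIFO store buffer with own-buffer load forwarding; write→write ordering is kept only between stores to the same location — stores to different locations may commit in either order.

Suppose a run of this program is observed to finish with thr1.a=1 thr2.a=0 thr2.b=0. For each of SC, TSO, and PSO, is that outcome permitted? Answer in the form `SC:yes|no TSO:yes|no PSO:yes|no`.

SC:yes TSO:yes PSO:yes

outcome vector order: (thr1.a,thr2.a,thr2.b)
SC: 10 outcomes — {(1,0,0), (1,0,1), (1,0,2), (1,2,1), (1,2,2), (2,0,0), (2,0,1), (2,0,2), (2,2,1), (2,2,2)}
TSO: 10 outcomes — {(1,0,0), (1,0,1), (1,0,2), (1,2,1), (1,2,2), (2,0,0), (2,0,1), (2,0,2), (2,2,1), (2,2,2)}
PSO: 11 outcomes — {(1,0,0), (1,0,1), (1,0,2), (1,2,0), (1,2,1), (1,2,2), (2,0,0), (2,0,1), (2,0,2), (2,2,1), (2,2,2)}
target (1,0,0) ∈ {SC,TSO,PSO}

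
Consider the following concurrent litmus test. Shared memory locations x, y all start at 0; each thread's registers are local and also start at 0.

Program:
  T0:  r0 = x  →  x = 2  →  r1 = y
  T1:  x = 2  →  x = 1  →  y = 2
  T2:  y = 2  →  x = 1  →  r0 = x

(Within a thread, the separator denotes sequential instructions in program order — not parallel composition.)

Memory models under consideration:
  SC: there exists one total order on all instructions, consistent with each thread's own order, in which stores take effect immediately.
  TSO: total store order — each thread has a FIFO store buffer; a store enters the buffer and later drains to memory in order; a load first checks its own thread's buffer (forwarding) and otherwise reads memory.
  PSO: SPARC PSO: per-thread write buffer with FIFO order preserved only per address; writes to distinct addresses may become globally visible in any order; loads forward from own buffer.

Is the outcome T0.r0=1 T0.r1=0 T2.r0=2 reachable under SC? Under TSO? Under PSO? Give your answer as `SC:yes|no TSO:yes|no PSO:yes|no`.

outcome vector order: (T0.r0,T0.r1,T2.r0)
SC (10): (0,0,1); (0,0,2); (0,2,1); (0,2,2); (1,0,1); (1,2,1); (1,2,2); (2,0,1); (2,2,1); (2,2,2)
TSO (12): (0,0,1); (0,0,2); (0,2,1); (0,2,2); (1,0,1); (1,0,2); (1,2,1); (1,2,2); (2,0,1); (2,0,2); (2,2,1); (2,2,2)
PSO (12): (0,0,1); (0,0,2); (0,2,1); (0,2,2); (1,0,1); (1,0,2); (1,2,1); (1,2,2); (2,0,1); (2,0,2); (2,2,1); (2,2,2)
target (1,0,2) ∈ {TSO,PSO}

SC:no TSO:yes PSO:yes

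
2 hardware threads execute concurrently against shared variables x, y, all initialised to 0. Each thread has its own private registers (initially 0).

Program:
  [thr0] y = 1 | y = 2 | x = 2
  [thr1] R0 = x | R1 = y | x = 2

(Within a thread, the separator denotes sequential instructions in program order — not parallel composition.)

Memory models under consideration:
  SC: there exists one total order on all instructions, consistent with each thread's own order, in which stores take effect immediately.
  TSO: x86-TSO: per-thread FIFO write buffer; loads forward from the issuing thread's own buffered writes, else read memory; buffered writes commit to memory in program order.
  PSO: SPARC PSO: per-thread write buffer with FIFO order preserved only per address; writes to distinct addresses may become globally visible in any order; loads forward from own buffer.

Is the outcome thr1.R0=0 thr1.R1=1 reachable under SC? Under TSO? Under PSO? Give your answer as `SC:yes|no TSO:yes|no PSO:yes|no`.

outcome vector order: (thr1.R0,thr1.R1)
[SC] allowed = {00, 01, 02, 22}
[TSO] allowed = {00, 01, 02, 22}
[PSO] allowed = {00, 01, 02, 20, 21, 22}
target 01 ∈ {SC,TSO,PSO}

SC:yes TSO:yes PSO:yes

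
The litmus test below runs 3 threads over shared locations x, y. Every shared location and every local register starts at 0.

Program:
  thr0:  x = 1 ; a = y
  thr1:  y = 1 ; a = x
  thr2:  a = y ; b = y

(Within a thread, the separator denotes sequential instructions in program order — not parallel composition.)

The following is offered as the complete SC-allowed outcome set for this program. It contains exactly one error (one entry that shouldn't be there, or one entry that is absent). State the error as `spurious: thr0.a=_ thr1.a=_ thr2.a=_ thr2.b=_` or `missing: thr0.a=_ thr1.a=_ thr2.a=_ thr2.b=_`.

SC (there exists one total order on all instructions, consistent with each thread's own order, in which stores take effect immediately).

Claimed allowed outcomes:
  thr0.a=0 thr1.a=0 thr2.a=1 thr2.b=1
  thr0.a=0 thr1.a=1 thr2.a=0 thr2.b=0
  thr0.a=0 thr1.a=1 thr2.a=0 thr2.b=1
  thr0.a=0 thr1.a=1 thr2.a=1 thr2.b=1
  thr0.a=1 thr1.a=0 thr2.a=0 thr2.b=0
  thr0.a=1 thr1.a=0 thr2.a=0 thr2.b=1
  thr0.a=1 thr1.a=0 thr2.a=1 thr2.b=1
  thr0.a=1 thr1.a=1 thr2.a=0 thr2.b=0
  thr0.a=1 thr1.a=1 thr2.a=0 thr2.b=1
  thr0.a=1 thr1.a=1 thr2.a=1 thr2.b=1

outcome vector order: (thr0.a,thr1.a,thr2.a,thr2.b)
[SC] allowed = {<0 1 0 0> <0 1 0 1> <0 1 1 1> <1 0 0 0> <1 0 0 1> <1 0 1 1> <1 1 0 0> <1 1 0 1> <1 1 1 1>}
claimed∖SC = {<0 0 1 1>}

spurious: thr0.a=0 thr1.a=0 thr2.a=1 thr2.b=1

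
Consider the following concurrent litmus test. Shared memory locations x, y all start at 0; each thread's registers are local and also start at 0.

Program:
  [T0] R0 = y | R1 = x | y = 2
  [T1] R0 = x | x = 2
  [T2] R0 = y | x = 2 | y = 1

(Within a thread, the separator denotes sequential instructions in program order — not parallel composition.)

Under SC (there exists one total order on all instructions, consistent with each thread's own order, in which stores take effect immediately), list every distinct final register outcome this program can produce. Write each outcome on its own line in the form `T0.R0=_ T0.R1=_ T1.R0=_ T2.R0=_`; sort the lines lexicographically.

T0.R0=0 T0.R1=0 T1.R0=0 T2.R0=0
T0.R0=0 T0.R1=0 T1.R0=0 T2.R0=2
T0.R0=0 T0.R1=0 T1.R0=2 T2.R0=0
T0.R0=0 T0.R1=0 T1.R0=2 T2.R0=2
T0.R0=0 T0.R1=2 T1.R0=0 T2.R0=0
T0.R0=0 T0.R1=2 T1.R0=0 T2.R0=2
T0.R0=0 T0.R1=2 T1.R0=2 T2.R0=0
T0.R0=1 T0.R1=2 T1.R0=0 T2.R0=0
T0.R0=1 T0.R1=2 T1.R0=2 T2.R0=0

outcome vector order: (T0.R0,T0.R1,T1.R0,T2.R0)
|SC outcomes| = 9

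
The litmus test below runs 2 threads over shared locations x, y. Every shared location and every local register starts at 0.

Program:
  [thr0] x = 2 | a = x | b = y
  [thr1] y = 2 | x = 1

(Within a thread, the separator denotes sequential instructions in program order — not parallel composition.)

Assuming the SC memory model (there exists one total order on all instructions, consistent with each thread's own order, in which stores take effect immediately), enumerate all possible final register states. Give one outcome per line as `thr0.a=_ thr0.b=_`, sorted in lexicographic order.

outcome vector order: (thr0.a,thr0.b)
|SC outcomes| = 3

thr0.a=1 thr0.b=2
thr0.a=2 thr0.b=0
thr0.a=2 thr0.b=2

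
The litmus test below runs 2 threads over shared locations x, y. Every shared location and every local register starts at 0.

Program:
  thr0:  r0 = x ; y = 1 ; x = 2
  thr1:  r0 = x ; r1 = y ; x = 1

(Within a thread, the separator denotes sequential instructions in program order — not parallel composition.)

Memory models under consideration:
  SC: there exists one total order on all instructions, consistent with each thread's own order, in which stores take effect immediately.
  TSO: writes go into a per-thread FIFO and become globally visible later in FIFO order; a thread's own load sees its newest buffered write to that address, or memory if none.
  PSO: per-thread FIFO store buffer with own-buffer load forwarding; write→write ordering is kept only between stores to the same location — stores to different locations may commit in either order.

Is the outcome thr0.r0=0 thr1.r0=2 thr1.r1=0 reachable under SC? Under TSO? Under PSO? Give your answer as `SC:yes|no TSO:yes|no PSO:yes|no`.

SC:no TSO:no PSO:yes

outcome vector order: (thr0.r0,thr1.r0,thr1.r1)
SC: 4 outcomes — {0/0/0; 0/0/1; 0/2/1; 1/0/0}
TSO: 4 outcomes — {0/0/0; 0/0/1; 0/2/1; 1/0/0}
PSO: 5 outcomes — {0/0/0; 0/0/1; 0/2/0; 0/2/1; 1/0/0}
target 0/2/0 ∈ {PSO}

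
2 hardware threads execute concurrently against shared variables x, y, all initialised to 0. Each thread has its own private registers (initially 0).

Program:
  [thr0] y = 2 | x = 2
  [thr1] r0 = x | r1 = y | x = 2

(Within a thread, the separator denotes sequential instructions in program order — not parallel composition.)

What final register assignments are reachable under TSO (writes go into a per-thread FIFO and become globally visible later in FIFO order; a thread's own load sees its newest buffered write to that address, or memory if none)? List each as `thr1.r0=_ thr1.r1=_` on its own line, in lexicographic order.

outcome vector order: (thr1.r0,thr1.r1)
|TSO outcomes| = 3

thr1.r0=0 thr1.r1=0
thr1.r0=0 thr1.r1=2
thr1.r0=2 thr1.r1=2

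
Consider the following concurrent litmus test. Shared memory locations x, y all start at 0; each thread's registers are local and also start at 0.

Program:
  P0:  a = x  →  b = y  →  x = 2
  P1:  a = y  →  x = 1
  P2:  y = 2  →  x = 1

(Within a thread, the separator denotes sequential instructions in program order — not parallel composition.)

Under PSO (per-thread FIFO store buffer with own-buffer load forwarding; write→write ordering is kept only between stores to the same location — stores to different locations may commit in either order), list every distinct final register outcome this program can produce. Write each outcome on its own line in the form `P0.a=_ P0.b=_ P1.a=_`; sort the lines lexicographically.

P0.a=0 P0.b=0 P1.a=0
P0.a=0 P0.b=0 P1.a=2
P0.a=0 P0.b=2 P1.a=0
P0.a=0 P0.b=2 P1.a=2
P0.a=1 P0.b=0 P1.a=0
P0.a=1 P0.b=0 P1.a=2
P0.a=1 P0.b=2 P1.a=0
P0.a=1 P0.b=2 P1.a=2

outcome vector order: (P0.a,P0.b,P1.a)
|PSO outcomes| = 8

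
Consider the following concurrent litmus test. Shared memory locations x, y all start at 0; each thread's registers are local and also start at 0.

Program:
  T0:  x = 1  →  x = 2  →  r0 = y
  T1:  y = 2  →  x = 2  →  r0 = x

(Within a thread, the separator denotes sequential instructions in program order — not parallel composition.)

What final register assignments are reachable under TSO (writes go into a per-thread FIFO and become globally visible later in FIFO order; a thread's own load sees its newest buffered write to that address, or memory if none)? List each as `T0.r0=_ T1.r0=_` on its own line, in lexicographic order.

outcome vector order: (T0.r0,T1.r0)
|TSO outcomes| = 4

T0.r0=0 T1.r0=1
T0.r0=0 T1.r0=2
T0.r0=2 T1.r0=1
T0.r0=2 T1.r0=2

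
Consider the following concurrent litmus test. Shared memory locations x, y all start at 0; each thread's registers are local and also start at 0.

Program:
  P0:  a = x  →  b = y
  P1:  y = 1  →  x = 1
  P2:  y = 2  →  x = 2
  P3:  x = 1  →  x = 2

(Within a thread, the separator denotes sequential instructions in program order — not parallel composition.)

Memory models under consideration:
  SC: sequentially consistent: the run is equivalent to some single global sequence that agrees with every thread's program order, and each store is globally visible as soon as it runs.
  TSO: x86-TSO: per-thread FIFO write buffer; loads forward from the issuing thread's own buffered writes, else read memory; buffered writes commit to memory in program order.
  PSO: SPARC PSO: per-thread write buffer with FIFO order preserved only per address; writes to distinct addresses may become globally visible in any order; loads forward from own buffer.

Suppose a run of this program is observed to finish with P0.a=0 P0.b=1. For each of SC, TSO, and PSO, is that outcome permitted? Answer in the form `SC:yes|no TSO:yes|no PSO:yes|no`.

outcome vector order: (P0.a,P0.b)
SC (9): <0 0>; <0 1>; <0 2>; <1 0>; <1 1>; <1 2>; <2 0>; <2 1>; <2 2>
TSO (9): <0 0>; <0 1>; <0 2>; <1 0>; <1 1>; <1 2>; <2 0>; <2 1>; <2 2>
PSO (9): <0 0>; <0 1>; <0 2>; <1 0>; <1 1>; <1 2>; <2 0>; <2 1>; <2 2>
target <0 1> ∈ {SC,TSO,PSO}

SC:yes TSO:yes PSO:yes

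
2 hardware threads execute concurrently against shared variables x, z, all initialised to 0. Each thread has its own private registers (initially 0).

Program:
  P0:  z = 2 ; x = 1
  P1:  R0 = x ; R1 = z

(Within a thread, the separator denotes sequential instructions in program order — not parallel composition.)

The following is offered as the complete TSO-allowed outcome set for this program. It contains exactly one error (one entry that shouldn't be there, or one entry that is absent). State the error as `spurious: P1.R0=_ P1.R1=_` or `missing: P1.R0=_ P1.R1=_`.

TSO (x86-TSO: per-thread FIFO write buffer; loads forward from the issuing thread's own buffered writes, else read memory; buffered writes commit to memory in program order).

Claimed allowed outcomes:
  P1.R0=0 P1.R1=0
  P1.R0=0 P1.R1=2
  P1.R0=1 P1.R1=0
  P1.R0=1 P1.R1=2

outcome vector order: (P1.R0,P1.R1)
TSO (3): 00; 02; 12
claimed∖TSO = {10}

spurious: P1.R0=1 P1.R1=0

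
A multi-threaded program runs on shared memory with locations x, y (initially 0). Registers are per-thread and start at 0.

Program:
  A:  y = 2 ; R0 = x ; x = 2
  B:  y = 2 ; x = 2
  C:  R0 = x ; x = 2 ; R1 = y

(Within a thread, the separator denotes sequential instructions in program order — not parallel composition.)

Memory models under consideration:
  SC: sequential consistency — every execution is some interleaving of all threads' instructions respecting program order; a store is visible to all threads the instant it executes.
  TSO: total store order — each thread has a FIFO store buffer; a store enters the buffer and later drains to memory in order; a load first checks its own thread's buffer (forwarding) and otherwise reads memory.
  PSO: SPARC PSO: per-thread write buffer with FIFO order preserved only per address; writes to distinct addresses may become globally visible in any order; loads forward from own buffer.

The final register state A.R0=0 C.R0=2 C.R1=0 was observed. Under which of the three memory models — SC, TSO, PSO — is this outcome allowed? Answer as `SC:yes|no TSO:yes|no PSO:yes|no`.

outcome vector order: (A.R0,C.R0,C.R1)
under SC → <0 0 2>; <0 2 2>; <2 0 0>; <2 0 2>; <2 2 2>
under TSO → <0 0 0>; <0 0 2>; <0 2 2>; <2 0 0>; <2 0 2>; <2 2 2>
under PSO → <0 0 0>; <0 0 2>; <0 2 0>; <0 2 2>; <2 0 0>; <2 0 2>; <2 2 0>; <2 2 2>
target <0 2 0> ∈ {PSO}

SC:no TSO:no PSO:yes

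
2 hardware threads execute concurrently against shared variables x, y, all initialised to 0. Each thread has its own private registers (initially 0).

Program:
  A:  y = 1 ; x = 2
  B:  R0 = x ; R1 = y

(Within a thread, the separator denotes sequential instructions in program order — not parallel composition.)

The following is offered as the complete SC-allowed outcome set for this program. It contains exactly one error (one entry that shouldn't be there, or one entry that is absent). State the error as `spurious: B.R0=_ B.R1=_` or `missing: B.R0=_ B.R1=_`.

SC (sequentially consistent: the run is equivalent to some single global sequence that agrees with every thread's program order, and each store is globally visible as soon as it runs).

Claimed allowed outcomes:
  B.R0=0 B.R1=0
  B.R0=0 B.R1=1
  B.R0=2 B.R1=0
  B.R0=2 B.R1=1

spurious: B.R0=2 B.R1=0

outcome vector order: (B.R0,B.R1)
[SC] allowed = {(0,0) (0,1) (2,1)}
claimed∖SC = {(2,0)}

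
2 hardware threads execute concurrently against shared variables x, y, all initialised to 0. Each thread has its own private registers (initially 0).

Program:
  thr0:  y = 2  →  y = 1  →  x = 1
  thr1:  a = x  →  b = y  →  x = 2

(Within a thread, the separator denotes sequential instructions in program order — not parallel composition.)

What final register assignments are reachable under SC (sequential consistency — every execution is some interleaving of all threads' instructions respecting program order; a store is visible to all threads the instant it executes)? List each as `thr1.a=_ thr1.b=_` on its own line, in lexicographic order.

outcome vector order: (thr1.a,thr1.b)
|SC outcomes| = 4

thr1.a=0 thr1.b=0
thr1.a=0 thr1.b=1
thr1.a=0 thr1.b=2
thr1.a=1 thr1.b=1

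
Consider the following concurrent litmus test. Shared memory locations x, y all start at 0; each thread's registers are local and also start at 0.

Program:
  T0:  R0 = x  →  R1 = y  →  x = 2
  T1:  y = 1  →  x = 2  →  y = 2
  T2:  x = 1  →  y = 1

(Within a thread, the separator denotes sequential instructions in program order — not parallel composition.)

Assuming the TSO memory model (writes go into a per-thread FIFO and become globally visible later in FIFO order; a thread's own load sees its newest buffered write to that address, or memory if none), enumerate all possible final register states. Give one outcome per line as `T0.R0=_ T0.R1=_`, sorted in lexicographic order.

T0.R0=0 T0.R1=0
T0.R0=0 T0.R1=1
T0.R0=0 T0.R1=2
T0.R0=1 T0.R1=0
T0.R0=1 T0.R1=1
T0.R0=1 T0.R1=2
T0.R0=2 T0.R1=1
T0.R0=2 T0.R1=2

outcome vector order: (T0.R0,T0.R1)
|TSO outcomes| = 8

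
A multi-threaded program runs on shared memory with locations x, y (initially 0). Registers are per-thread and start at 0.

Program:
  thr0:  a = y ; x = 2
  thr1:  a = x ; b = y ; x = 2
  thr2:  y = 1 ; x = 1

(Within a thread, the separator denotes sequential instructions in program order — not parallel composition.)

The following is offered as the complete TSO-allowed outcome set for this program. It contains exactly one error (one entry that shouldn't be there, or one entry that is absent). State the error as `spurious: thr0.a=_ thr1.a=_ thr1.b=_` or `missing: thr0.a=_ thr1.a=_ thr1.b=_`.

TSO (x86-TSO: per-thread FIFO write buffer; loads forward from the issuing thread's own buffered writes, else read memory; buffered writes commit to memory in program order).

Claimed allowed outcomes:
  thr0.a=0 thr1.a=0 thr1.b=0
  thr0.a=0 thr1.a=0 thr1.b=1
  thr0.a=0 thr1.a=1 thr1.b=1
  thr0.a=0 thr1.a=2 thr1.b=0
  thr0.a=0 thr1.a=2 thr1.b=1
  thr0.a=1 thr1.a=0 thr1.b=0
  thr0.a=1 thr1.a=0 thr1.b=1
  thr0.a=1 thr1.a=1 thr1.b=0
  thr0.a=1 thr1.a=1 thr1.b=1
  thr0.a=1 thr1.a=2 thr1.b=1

spurious: thr0.a=1 thr1.a=1 thr1.b=0

outcome vector order: (thr0.a,thr1.a,thr1.b)
[TSO] allowed = {(0,0,0), (0,0,1), (0,1,1), (0,2,0), (0,2,1), (1,0,0), (1,0,1), (1,1,1), (1,2,1)}
claimed∖TSO = {(1,1,0)}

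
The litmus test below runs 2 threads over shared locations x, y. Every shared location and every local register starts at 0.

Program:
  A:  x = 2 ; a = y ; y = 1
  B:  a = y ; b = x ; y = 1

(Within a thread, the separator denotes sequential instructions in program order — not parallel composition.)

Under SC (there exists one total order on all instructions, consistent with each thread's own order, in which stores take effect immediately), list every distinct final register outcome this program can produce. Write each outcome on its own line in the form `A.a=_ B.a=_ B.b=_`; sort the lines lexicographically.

outcome vector order: (A.a,B.a,B.b)
|SC outcomes| = 5

A.a=0 B.a=0 B.b=0
A.a=0 B.a=0 B.b=2
A.a=0 B.a=1 B.b=2
A.a=1 B.a=0 B.b=0
A.a=1 B.a=0 B.b=2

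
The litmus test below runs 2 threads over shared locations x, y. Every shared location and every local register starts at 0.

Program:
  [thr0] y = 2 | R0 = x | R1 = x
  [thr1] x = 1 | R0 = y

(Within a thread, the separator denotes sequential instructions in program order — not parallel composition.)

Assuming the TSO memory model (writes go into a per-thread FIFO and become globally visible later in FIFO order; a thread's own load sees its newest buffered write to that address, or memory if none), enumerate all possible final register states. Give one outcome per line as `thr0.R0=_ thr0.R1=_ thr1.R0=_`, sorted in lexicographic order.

thr0.R0=0 thr0.R1=0 thr1.R0=0
thr0.R0=0 thr0.R1=0 thr1.R0=2
thr0.R0=0 thr0.R1=1 thr1.R0=0
thr0.R0=0 thr0.R1=1 thr1.R0=2
thr0.R0=1 thr0.R1=1 thr1.R0=0
thr0.R0=1 thr0.R1=1 thr1.R0=2

outcome vector order: (thr0.R0,thr0.R1,thr1.R0)
|TSO outcomes| = 6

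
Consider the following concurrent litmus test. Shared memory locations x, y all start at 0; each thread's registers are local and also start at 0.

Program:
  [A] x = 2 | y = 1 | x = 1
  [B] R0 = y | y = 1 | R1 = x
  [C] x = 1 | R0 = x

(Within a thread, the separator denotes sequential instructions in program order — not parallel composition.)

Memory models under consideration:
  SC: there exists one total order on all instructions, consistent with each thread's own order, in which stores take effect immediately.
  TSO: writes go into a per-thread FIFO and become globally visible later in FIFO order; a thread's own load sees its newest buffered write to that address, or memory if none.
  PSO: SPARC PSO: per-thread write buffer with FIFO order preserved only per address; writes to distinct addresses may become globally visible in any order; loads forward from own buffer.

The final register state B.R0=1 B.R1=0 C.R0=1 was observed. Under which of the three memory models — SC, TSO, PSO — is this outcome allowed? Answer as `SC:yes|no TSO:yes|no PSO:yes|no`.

SC:no TSO:no PSO:yes

outcome vector order: (B.R0,B.R1,C.R0)
SC (10): (0,0,1) (0,0,2) (0,1,1) (0,1,2) (0,2,1) (0,2,2) (1,1,1) (1,1,2) (1,2,1) (1,2,2)
TSO (10): (0,0,1) (0,0,2) (0,1,1) (0,1,2) (0,2,1) (0,2,2) (1,1,1) (1,1,2) (1,2,1) (1,2,2)
PSO (12): (0,0,1) (0,0,2) (0,1,1) (0,1,2) (0,2,1) (0,2,2) (1,0,1) (1,0,2) (1,1,1) (1,1,2) (1,2,1) (1,2,2)
target (1,0,1) ∈ {PSO}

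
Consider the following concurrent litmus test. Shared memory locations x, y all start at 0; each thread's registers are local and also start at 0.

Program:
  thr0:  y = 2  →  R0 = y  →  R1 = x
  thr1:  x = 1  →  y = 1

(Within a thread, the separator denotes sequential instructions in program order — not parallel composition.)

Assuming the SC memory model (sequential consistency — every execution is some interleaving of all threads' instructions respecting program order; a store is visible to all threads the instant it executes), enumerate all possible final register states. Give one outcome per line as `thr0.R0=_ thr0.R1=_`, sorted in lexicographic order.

thr0.R0=1 thr0.R1=1
thr0.R0=2 thr0.R1=0
thr0.R0=2 thr0.R1=1

outcome vector order: (thr0.R0,thr0.R1)
|SC outcomes| = 3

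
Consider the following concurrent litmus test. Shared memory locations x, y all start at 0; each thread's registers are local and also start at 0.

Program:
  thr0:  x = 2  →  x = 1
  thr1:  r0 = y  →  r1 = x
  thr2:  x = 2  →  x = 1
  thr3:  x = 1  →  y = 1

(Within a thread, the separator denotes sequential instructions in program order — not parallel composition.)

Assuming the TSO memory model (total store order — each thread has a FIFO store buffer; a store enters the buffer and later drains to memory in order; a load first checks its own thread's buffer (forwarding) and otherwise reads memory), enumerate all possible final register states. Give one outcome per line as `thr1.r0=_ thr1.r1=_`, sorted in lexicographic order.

outcome vector order: (thr1.r0,thr1.r1)
|TSO outcomes| = 5

thr1.r0=0 thr1.r1=0
thr1.r0=0 thr1.r1=1
thr1.r0=0 thr1.r1=2
thr1.r0=1 thr1.r1=1
thr1.r0=1 thr1.r1=2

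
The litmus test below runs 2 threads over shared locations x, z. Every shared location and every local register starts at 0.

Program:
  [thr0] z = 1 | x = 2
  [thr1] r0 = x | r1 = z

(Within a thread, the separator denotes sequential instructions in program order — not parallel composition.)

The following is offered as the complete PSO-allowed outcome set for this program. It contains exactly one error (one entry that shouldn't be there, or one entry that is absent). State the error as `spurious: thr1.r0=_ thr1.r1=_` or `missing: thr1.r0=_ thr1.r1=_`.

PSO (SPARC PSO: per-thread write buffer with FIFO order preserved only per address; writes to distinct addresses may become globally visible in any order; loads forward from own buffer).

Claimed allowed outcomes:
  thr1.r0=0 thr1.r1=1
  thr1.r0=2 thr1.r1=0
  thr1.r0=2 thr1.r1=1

missing: thr1.r0=0 thr1.r1=0

outcome vector order: (thr1.r0,thr1.r1)
PSO (4): <0 0>; <0 1>; <2 0>; <2 1>
PSO∖claimed = {<0 0>}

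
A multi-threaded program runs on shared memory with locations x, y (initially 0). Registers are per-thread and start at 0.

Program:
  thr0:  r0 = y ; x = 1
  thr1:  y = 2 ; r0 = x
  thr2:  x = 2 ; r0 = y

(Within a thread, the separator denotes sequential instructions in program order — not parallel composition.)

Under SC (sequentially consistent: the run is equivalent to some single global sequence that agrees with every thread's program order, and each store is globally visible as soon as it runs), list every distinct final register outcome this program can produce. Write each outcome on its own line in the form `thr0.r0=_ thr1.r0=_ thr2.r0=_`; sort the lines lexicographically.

outcome vector order: (thr0.r0,thr1.r0,thr2.r0)
|SC outcomes| = 10

thr0.r0=0 thr1.r0=0 thr2.r0=2
thr0.r0=0 thr1.r0=1 thr2.r0=0
thr0.r0=0 thr1.r0=1 thr2.r0=2
thr0.r0=0 thr1.r0=2 thr2.r0=0
thr0.r0=0 thr1.r0=2 thr2.r0=2
thr0.r0=2 thr1.r0=0 thr2.r0=2
thr0.r0=2 thr1.r0=1 thr2.r0=0
thr0.r0=2 thr1.r0=1 thr2.r0=2
thr0.r0=2 thr1.r0=2 thr2.r0=0
thr0.r0=2 thr1.r0=2 thr2.r0=2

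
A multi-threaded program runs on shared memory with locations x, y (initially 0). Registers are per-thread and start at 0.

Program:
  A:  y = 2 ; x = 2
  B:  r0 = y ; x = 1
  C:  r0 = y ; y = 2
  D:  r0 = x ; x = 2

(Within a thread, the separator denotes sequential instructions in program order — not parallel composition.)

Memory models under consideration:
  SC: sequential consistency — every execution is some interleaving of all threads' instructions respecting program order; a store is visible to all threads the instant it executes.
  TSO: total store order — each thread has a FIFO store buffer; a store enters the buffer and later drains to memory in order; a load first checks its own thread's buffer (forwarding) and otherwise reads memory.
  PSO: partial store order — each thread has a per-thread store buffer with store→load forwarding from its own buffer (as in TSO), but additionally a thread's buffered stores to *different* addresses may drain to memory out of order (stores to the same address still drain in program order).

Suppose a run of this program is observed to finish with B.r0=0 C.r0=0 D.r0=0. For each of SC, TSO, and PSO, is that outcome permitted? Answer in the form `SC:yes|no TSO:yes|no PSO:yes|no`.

outcome vector order: (B.r0,C.r0,D.r0)
under SC → (0,0,0); (0,0,1); (0,0,2); (0,2,0); (0,2,1); (0,2,2); (2,0,0); (2,0,1); (2,0,2); (2,2,0); (2,2,1); (2,2,2)
under TSO → (0,0,0); (0,0,1); (0,0,2); (0,2,0); (0,2,1); (0,2,2); (2,0,0); (2,0,1); (2,0,2); (2,2,0); (2,2,1); (2,2,2)
under PSO → (0,0,0); (0,0,1); (0,0,2); (0,2,0); (0,2,1); (0,2,2); (2,0,0); (2,0,1); (2,0,2); (2,2,0); (2,2,1); (2,2,2)
target (0,0,0) ∈ {SC,TSO,PSO}

SC:yes TSO:yes PSO:yes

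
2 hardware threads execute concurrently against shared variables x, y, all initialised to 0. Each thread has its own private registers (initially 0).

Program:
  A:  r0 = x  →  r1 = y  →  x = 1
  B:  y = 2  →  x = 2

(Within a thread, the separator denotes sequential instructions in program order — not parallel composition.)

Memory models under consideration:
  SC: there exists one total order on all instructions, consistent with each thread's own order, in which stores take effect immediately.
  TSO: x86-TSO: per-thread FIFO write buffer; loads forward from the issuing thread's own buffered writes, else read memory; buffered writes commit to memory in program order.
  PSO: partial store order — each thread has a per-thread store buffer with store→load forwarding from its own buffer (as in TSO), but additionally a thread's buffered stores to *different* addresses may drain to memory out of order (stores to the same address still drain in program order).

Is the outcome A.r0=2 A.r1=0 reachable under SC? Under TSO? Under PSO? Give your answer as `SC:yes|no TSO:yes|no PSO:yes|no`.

SC:no TSO:no PSO:yes

outcome vector order: (A.r0,A.r1)
under SC → (0,0); (0,2); (2,2)
under TSO → (0,0); (0,2); (2,2)
under PSO → (0,0); (0,2); (2,0); (2,2)
target (2,0) ∈ {PSO}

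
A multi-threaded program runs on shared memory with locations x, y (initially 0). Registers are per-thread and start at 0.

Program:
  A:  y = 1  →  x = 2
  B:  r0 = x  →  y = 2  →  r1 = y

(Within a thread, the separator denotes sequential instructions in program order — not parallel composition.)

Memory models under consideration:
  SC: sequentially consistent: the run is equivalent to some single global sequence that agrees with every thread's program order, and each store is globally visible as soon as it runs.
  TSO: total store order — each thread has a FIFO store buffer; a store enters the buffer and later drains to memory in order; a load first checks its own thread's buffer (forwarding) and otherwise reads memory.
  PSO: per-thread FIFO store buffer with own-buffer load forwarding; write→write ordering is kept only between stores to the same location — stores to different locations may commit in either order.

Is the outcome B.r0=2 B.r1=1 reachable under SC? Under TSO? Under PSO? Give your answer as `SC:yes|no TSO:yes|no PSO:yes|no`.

SC:no TSO:no PSO:yes

outcome vector order: (B.r0,B.r1)
[SC] allowed = {(0,1); (0,2); (2,2)}
[TSO] allowed = {(0,1); (0,2); (2,2)}
[PSO] allowed = {(0,1); (0,2); (2,1); (2,2)}
target (2,1) ∈ {PSO}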